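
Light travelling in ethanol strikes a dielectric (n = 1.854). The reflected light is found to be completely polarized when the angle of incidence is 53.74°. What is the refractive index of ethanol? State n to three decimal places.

At Brewster's angle, tan θ_B = n₂/n₁ with n₁ on the incident side (ethanol) and n₂ on the transmitted side (a dielectric).
n₁ = n₂ / tan θ_B = 1.854 / tan 53.74° = 1.360.

n ≈ 1.360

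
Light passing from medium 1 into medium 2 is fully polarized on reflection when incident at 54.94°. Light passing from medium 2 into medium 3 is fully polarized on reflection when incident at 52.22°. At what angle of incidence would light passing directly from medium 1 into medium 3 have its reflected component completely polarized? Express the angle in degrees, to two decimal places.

Each Brewster angle gives a ratio: n₂/n₁ = tan 54.94° = 1.4250, n₃/n₂ = tan 52.22° = 1.2901.
Multiplying, n₃/n₁ = 1.4250 × 1.2901 = 1.8384, and θ_B(1→3) = arctan 1.8384 = 61.46°.

θ_B ≈ 61.46°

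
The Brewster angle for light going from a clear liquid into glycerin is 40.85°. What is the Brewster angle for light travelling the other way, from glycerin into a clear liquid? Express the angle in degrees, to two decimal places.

θ_B' ≈ 49.15°

tan θ_B' = n₁/n₂ = 1/tan θ_B, so θ_B' = 90° − θ_B.
θ_B' = 90° − 40.85° = 49.15°.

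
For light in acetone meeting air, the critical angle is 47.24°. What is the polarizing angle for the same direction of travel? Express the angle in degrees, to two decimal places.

θ_B ≈ 36.29°

At the critical angle sin θ_c = n₂/n₁, giving n₂/n₁ = sin 47.24° = 0.7342.
Then tan θ_B = n₂/n₁ = 0.7342, so θ_B = arctan 0.7342 = 36.29°.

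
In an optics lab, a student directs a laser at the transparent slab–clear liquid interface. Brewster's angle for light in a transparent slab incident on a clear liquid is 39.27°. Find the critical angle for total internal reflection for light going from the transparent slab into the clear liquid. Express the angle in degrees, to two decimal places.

θ_c ≈ 54.85°

n₂/n₁ = tan 39.27° = 0.8176; the critical angle satisfies sin θ_c = n₂/n₁.
θ_c = arcsin(0.8176) = 54.85°.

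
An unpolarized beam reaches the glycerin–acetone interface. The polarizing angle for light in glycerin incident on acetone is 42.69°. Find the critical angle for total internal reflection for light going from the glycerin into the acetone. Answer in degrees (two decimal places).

θ_c ≈ 67.29°

n₂/n₁ = tan 42.69° = 0.9225; the critical angle satisfies sin θ_c = n₂/n₁.
θ_c = arcsin(0.9225) = 67.29°.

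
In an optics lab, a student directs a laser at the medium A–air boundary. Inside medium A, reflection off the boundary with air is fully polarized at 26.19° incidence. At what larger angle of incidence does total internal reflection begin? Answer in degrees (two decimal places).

θ_c ≈ 29.46°

From Brewster, n₂/n₁ = tan θ_B = tan 26.19° = 0.4918.
Then sin θ_c = n₂/n₁ = 0.4918, so θ_c = arcsin 0.4918 = 29.46°.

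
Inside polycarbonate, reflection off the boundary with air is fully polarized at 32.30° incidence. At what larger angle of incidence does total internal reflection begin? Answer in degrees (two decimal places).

θ_c ≈ 39.21°

From Brewster, n₂/n₁ = tan θ_B = tan 32.30° = 0.6322.
Then sin θ_c = n₂/n₁ = 0.6322, so θ_c = arcsin 0.6322 = 39.21°.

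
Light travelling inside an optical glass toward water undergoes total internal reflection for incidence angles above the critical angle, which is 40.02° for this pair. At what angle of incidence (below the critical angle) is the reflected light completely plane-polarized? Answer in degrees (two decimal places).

n₂/n₁ = sin θ_c = sin 40.02° = 0.6431.
tan θ_B equals the same ratio, so θ_B = arctan(0.6431) = 32.74°.

θ_B ≈ 32.74°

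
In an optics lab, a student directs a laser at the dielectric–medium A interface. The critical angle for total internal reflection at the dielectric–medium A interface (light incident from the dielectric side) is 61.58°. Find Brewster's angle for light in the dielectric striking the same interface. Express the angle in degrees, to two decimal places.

θ_B ≈ 41.33°

At the critical angle sin θ_c = n₂/n₁, giving n₂/n₁ = sin 61.58° = 0.8795.
Then tan θ_B = n₂/n₁ = 0.8795, so θ_B = arctan 0.8795 = 41.33°.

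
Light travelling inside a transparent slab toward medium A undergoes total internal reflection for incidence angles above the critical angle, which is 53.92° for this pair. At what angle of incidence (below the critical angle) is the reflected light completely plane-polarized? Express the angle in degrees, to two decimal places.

n₂/n₁ = sin θ_c = sin 53.92° = 0.8082.
tan θ_B equals the same ratio, so θ_B = arctan(0.8082) = 38.94°.

θ_B ≈ 38.94°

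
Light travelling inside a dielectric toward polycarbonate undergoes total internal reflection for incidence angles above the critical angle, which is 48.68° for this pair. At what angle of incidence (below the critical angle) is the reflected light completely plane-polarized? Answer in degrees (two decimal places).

At the critical angle sin θ_c = n₂/n₁, giving n₂/n₁ = sin 48.68° = 0.7510.
Then tan θ_B = n₂/n₁ = 0.7510, so θ_B = arctan 0.7510 = 36.91°.

θ_B ≈ 36.91°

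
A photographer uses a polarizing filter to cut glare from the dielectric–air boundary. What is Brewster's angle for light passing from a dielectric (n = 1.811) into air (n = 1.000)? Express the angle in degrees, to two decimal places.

θ_B ≈ 28.91°

tan θ_B = n₂/n₁ = 1.000/1.811 = 0.5522. Taking the arctangent, θ_B = 28.91°.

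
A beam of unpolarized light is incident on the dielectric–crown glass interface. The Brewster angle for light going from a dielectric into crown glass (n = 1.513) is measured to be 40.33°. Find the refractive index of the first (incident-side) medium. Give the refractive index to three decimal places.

Full polarization of the reflected beam means tan θ_B = n₂/n₁, where n₁ is the incident medium (a dielectric).
n₁ = n₂ / tan θ_B = 1.513 / tan 40.33° = 1.782.

n ≈ 1.782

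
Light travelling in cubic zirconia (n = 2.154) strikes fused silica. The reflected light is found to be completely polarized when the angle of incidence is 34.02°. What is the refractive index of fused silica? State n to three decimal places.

n ≈ 1.454

Brewster's law: tan θ_B = n₂/n₁ (light incident in cubic zirconia, refracted into fused silica).
n₂ = n₁ tan θ_B = 2.154 × tan 34.02° = 1.454.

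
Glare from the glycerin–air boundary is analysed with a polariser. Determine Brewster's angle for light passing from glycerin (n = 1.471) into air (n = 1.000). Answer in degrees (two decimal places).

θ_B ≈ 34.21°

tan θ_B = n₂/n₁ = 1.000/1.471 = 0.6798.
So θ_B = arctan 0.6798 = 34.21°.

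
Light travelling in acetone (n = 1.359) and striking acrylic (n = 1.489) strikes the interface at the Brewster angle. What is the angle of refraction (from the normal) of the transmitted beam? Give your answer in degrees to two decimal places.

θ_t ≈ 42.39°

First find Brewster's angle: tan θ_B = 1.489/1.359 = 1.0957, giving θ_B = 47.61°.
Since θ_B + θ_t = 90° at Brewster incidence, θ_t = 90° − 47.61° = 42.39°.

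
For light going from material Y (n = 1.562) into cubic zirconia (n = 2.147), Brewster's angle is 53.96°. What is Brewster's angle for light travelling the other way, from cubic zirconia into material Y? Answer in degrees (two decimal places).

θ_B' ≈ 36.04°

tan θ_B' = n₁/n₂ = 1/tan θ_B, so θ_B' = 90° − θ_B.
θ_B' = 90° − 53.96° = 36.04°.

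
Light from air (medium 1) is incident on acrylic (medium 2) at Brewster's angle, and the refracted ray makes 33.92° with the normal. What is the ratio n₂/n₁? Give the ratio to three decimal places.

At Brewster incidence θ_B = 90° − θ_t = 90° − 33.92° = 56.08°.
Then n₂/n₁ = tan θ_B = tan 56.08° = 1.487.

n₂/n₁ ≈ 1.487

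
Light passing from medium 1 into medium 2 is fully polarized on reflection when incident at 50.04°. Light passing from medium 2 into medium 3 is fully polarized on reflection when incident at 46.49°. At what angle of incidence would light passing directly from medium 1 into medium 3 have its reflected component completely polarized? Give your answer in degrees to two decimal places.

θ_B ≈ 51.50°

Each Brewster angle gives a ratio: n₂/n₁ = tan 50.04° = 1.1934, n₃/n₂ = tan 46.49° = 1.0534.
So n₃/n₁ = (n₂/n₁)(n₃/n₂) = 1.1934 × 1.0534 = 1.2572.
θ_B(1→3) = arctan(1.2572) = 51.50°.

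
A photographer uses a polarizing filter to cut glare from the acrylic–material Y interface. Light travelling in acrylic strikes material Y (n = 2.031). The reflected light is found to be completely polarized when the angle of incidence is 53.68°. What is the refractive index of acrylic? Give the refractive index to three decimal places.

n ≈ 1.493

Full polarization of the reflected beam means tan θ_B = n₂/n₁, where n₁ is the incident medium (acrylic).
n₁ = n₂ / tan θ_B = 2.031 / tan 53.68° = 1.493.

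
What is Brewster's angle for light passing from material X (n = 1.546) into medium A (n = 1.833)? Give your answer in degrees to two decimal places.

tan θ_B = n₂/n₁ = 1.833/1.546 = 1.1856.
So θ_B = arctan 1.1856 = 49.85°.

θ_B ≈ 49.85°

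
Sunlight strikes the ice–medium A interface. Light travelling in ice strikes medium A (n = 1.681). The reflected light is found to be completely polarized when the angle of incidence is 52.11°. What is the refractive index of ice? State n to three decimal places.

n ≈ 1.308

At Brewster's angle, tan θ_B = n₂/n₁ with n₁ on the incident side (ice) and n₂ on the transmitted side (medium A).
n₁ = n₂ / tan θ_B = 1.681 / tan 52.11° = 1.308.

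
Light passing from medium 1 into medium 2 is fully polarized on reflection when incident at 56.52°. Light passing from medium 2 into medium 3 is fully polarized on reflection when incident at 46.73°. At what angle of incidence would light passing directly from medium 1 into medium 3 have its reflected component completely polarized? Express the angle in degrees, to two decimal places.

tan θ_B(1→2) = n₂/n₁ = tan 56.52° = 1.5120.
tan θ_B(2→3) = n₃/n₂ = tan 46.73° = 1.0623.
n₃/n₁ = 1.6062. Then tan θ_B(1→3) = n₃/n₁, so θ_B(1→3) = arctan(1.6062) = 58.09°.

θ_B ≈ 58.09°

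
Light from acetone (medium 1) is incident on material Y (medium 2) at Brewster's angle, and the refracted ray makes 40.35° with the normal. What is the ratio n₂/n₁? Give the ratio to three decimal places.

At Brewster incidence θ_B = 90° − θ_t = 90° − 40.35° = 49.65°.
Then n₂/n₁ = tan θ_B = tan 49.65° = 1.177.

n₂/n₁ ≈ 1.177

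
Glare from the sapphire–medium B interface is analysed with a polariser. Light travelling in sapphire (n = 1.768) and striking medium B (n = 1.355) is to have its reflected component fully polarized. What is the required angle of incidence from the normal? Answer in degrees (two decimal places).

θ_B ≈ 37.47°

tan θ_B = n₂/n₁ = 1.355/1.768 = 0.7664. Taking the arctangent, θ_B = 37.47°.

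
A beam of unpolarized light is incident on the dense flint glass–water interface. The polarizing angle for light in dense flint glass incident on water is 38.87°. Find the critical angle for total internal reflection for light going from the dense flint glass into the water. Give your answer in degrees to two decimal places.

From Brewster, n₂/n₁ = tan θ_B = tan 38.87° = 0.8060.
Then sin θ_c = n₂/n₁ = 0.8060, so θ_c = arcsin 0.8060 = 53.71°.

θ_c ≈ 53.71°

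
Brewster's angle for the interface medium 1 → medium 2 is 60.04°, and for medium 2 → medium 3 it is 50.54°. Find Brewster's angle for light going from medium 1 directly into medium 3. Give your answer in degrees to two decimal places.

θ_B ≈ 64.62°

n₂/n₁ = tan 60.04° = 1.7348 and n₃/n₂ = tan 50.54° = 1.2148.
n₃/n₁ = 2.1075. Then tan θ_B(1→3) = n₃/n₁, so θ_B(1→3) = arctan(2.1075) = 64.62°.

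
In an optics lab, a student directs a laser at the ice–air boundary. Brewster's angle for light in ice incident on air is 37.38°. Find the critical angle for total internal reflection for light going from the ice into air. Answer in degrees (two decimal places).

n₂/n₁ = tan 37.38° = 0.7640; the critical angle satisfies sin θ_c = n₂/n₁.
θ_c = arcsin(0.7640) = 49.82°.

θ_c ≈ 49.82°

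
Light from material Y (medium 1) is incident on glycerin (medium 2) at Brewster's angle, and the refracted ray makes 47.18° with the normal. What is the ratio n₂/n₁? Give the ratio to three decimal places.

θ_B + θ_t = 90°, so θ_B = 90° − 47.18° = 42.82°.
Then n₂/n₁ = tan θ_B = tan 42.82° = 0.927.

n₂/n₁ ≈ 0.927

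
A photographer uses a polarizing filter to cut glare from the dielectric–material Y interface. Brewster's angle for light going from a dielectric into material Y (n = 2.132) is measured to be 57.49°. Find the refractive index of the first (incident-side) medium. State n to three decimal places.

Full polarization of the reflected beam means tan θ_B = n₂/n₁, where n₁ is the incident medium (a dielectric).
n₁ = n₂ / tan θ_B = 2.132 / tan 57.49° = 1.359.

n ≈ 1.359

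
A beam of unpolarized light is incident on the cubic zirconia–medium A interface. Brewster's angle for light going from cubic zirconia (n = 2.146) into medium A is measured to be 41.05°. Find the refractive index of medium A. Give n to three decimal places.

At Brewster's angle, tan θ_B = n₂/n₁ with n₁ on the incident side (cubic zirconia) and n₂ on the transmitted side (medium A).
n₂ = n₁ tan θ_B = 2.146 × tan 41.05° = 1.869.

n ≈ 1.869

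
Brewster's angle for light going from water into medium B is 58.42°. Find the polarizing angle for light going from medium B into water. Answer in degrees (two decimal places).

θ_B' ≈ 31.58°

tan θ_B' = n₁/n₂ = 1/tan θ_B, so θ_B' = 90° − θ_B.
θ_B' = 90° − 58.42° = 31.58°.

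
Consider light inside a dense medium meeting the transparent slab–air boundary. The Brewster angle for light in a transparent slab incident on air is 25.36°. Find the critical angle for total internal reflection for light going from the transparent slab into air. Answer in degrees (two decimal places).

θ_c ≈ 28.29°

tan θ_B = n₂/n₁ = tan 25.36° = 0.4740.
Total internal reflection: sin θ_c = n₂/n₁ = 0.4740.
θ_c = arcsin(0.4740) = 28.29°.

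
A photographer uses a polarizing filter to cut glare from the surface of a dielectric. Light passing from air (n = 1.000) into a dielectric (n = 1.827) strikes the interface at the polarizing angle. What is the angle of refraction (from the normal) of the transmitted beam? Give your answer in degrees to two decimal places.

θ_t ≈ 28.69°

θ_B = arctan(n₂/n₁) = arctan(1.827/1.000) = 61.31°.
At Brewster's angle the reflected and refracted rays are perpendicular, so θ_t = 90° − θ_B = 90° − 61.31° = 28.69°.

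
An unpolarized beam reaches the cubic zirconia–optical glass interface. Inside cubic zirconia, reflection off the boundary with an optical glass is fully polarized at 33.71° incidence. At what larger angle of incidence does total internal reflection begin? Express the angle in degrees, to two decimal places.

θ_c ≈ 41.85°

From Brewster, n₂/n₁ = tan θ_B = tan 33.71° = 0.6672.
Then sin θ_c = n₂/n₁ = 0.6672, so θ_c = arcsin 0.6672 = 41.85°.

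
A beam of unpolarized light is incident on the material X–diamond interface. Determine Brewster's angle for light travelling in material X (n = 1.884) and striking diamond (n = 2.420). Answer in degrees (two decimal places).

Brewster's condition: tan θ_B = n₂/n₁ = 2.420/1.884 = 1.2845.
So θ_B = arctan 1.2845 = 52.10°.

θ_B ≈ 52.10°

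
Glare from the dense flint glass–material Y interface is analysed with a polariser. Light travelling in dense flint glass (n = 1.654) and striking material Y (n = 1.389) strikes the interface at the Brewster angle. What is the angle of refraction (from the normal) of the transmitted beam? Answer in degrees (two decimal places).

First find Brewster's angle: tan θ_B = 1.389/1.654 = 0.8398, giving θ_B = 40.02°.
Since θ_B + θ_t = 90° at Brewster incidence, θ_t = 90° − 40.02° = 49.98°.

θ_t ≈ 49.98°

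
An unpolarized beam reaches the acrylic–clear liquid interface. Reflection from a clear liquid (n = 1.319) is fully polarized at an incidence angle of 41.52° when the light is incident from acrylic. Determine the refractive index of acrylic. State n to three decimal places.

At Brewster's angle, tan θ_B = n₂/n₁ with n₁ on the incident side (acrylic) and n₂ on the transmitted side (a clear liquid).
n₁ = n₂ / tan θ_B = 1.319 / tan 41.52° = 1.490.

n ≈ 1.490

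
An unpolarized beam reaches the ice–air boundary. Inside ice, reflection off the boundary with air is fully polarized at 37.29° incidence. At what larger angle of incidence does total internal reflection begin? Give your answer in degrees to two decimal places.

From Brewster, n₂/n₁ = tan θ_B = tan 37.29° = 0.7615.
Then sin θ_c = n₂/n₁ = 0.7615, so θ_c = arcsin 0.7615 = 49.60°.

θ_c ≈ 49.60°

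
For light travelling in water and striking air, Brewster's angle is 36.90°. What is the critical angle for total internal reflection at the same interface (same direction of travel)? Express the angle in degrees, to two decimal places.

θ_c ≈ 48.66°

From Brewster, n₂/n₁ = tan θ_B = tan 36.90° = 0.7508.
Then sin θ_c = n₂/n₁ = 0.7508, so θ_c = arcsin 0.7508 = 48.66°.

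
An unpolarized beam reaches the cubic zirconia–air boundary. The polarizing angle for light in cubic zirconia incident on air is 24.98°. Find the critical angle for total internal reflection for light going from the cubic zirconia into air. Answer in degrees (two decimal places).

From Brewster, n₂/n₁ = tan θ_B = tan 24.98° = 0.4659.
Then sin θ_c = n₂/n₁ = 0.4659, so θ_c = arcsin 0.4659 = 27.77°.

θ_c ≈ 27.77°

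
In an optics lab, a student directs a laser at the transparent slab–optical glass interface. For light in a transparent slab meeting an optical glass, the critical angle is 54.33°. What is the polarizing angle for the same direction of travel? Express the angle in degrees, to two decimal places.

n₂/n₁ = sin θ_c = sin 54.33° = 0.8124.
tan θ_B equals the same ratio, so θ_B = arctan(0.8124) = 39.09°.

θ_B ≈ 39.09°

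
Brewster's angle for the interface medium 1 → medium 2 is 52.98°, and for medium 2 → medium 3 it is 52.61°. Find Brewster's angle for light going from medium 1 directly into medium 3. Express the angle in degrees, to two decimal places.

θ_B ≈ 60.04°

Each Brewster angle gives a ratio: n₂/n₁ = tan 52.98° = 1.3261, n₃/n₂ = tan 52.61° = 1.3084.
Multiplying, n₃/n₁ = 1.3261 × 1.3084 = 1.7351, and θ_B(1→3) = arctan 1.7351 = 60.04°.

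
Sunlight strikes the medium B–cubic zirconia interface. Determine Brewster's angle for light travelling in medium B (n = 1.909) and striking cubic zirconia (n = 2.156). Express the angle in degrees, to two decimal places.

Brewster's condition: tan θ_B = n₂/n₁ = 2.156/1.909 = 1.1294. Taking the arctangent, θ_B = 48.48°.

θ_B ≈ 48.48°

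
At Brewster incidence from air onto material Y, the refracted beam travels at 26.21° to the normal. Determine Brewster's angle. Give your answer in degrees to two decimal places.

At Brewster's angle the reflected and refracted rays are perpendicular, so θ_B + θ_t = 90°.
So θ_B = 90° − θ_t = 90° − 26.21° = 63.79°.

θ_B ≈ 63.79°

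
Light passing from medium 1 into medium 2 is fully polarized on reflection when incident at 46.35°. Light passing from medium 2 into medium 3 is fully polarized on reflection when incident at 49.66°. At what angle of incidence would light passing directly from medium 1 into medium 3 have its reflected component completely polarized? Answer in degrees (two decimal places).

θ_B ≈ 50.99°

Each Brewster angle gives a ratio: n₂/n₁ = tan 46.35° = 1.0483, n₃/n₂ = tan 49.66° = 1.1775.
So n₃/n₁ = (n₂/n₁)(n₃/n₂) = 1.0483 × 1.1775 = 1.2343.
θ_B(1→3) = arctan(1.2343) = 50.99°.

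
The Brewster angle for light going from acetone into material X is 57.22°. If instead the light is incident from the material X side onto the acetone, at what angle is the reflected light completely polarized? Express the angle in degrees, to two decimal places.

θ_B' ≈ 32.78°

tan θ_B' = n₁/n₂ = 1/tan θ_B, so θ_B' = 90° − θ_B.
θ_B' = 90° − 57.22° = 32.78°.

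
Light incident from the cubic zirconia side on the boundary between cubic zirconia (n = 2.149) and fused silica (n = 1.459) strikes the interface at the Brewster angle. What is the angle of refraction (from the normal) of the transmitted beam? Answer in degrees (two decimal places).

θ_B = arctan(n₂/n₁) = arctan(1.459/2.149) = 34.17°.
Since θ_B + θ_t = 90° at Brewster incidence, θ_t = 90° − 34.17° = 55.83°.

θ_t ≈ 55.83°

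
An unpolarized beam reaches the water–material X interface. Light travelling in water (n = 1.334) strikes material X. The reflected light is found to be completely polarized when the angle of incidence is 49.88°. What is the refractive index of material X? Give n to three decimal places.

Full polarization of the reflected beam means tan θ_B = n₂/n₁, where n₁ is the incident medium (water).
n₂ = n₁ tan θ_B = 1.334 × tan 49.88° = 1.583.

n ≈ 1.583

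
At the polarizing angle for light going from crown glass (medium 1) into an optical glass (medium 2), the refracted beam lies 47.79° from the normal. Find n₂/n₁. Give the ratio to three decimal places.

θ_B + θ_t = 90°, so θ_B = 90° − 47.79° = 42.21°.
tan θ_B = n₂/n₁, so n₂/n₁ = tan 42.21° = 0.907.

n₂/n₁ ≈ 0.907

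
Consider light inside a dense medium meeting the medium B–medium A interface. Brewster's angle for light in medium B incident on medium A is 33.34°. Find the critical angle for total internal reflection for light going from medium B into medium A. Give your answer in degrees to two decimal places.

n₂/n₁ = tan 33.34° = 0.6579; the critical angle satisfies sin θ_c = n₂/n₁.
θ_c = arcsin(0.6579) = 41.14°.

θ_c ≈ 41.14°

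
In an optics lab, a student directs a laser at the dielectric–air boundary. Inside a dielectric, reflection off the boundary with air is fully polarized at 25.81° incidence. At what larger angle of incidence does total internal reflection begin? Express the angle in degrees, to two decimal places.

From Brewster, n₂/n₁ = tan θ_B = tan 25.81° = 0.4836.
Then sin θ_c = n₂/n₁ = 0.4836, so θ_c = arcsin 0.4836 = 28.92°.

θ_c ≈ 28.92°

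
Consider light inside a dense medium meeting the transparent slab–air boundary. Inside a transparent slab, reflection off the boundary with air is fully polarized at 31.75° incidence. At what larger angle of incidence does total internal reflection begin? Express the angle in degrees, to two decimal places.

From Brewster, n₂/n₁ = tan θ_B = tan 31.75° = 0.6188.
Then sin θ_c = n₂/n₁ = 0.6188, so θ_c = arcsin 0.6188 = 38.23°.

θ_c ≈ 38.23°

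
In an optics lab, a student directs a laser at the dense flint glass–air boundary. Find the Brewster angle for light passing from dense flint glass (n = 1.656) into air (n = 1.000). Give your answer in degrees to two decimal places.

θ_B ≈ 31.13°

Brewster's condition: tan θ_B = n₂/n₁ = 1.000/1.656 = 0.6039.
So θ_B = arctan 0.6039 = 31.13°.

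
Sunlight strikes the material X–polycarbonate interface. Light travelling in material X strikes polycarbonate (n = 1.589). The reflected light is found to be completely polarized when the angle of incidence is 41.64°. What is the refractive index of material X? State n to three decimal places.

n ≈ 1.787

Full polarization of the reflected beam means tan θ_B = n₂/n₁, where n₁ is the incident medium (material X).
n₁ = n₂ / tan θ_B = 1.589 / tan 41.64° = 1.787.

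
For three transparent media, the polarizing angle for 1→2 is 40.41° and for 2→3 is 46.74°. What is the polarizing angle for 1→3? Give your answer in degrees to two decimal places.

tan θ_B(1→2) = n₂/n₁ = tan 40.41° = 0.8514.
tan θ_B(2→3) = n₃/n₂ = tan 46.74° = 1.0627.
Multiplying, n₃/n₁ = 0.8514 × 1.0627 = 0.9047, and θ_B(1→3) = arctan 0.9047 = 42.14°.

θ_B ≈ 42.14°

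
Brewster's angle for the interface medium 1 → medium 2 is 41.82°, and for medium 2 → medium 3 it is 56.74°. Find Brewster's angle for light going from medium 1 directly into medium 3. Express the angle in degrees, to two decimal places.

n₂/n₁ = tan 41.82° = 0.8947 and n₃/n₂ = tan 56.74° = 1.5247.
Multiplying, n₃/n₁ = 0.8947 × 1.5247 = 1.3642, and θ_B(1→3) = arctan 1.3642 = 53.76°.

θ_B ≈ 53.76°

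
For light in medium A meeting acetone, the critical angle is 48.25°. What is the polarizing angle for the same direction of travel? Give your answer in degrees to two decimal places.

sin θ_c = n₂/n₁, so n₂/n₁ = sin 48.25° = 0.7461.
Brewster: tan θ_B = n₂/n₁ = 0.7461.
θ_B = arctan(0.7461) = 36.73°.

θ_B ≈ 36.73°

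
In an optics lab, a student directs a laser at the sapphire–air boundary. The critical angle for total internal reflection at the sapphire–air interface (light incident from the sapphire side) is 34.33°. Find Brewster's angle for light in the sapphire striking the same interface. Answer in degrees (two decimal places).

sin θ_c = n₂/n₁, so n₂/n₁ = sin 34.33° = 0.5640.
Brewster: tan θ_B = n₂/n₁ = 0.5640.
θ_B = arctan(0.5640) = 29.42°.

θ_B ≈ 29.42°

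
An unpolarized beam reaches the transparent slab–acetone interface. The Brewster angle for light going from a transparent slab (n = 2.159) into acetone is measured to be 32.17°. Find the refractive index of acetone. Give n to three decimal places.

At the Brewster angle, tan θ_B = n₂/n₁ with n₁ on the incident side (a transparent slab) and n₂ on the transmitted side (acetone).
n₂ = n₁ tan θ_B = 2.159 × tan 32.17° = 1.358.

n ≈ 1.358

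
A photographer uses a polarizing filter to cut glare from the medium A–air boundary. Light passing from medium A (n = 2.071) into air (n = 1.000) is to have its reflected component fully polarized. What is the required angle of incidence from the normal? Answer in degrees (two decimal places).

θ_B ≈ 25.77°

tan θ_B = n₂/n₁ = 1.000/2.071 = 0.4829.
So θ_B = arctan 0.4829 = 25.77°.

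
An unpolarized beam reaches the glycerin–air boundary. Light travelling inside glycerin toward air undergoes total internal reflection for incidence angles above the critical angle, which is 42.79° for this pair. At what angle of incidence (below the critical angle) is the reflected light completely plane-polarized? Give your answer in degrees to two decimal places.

θ_B ≈ 34.19°

sin θ_c = n₂/n₁, so n₂/n₁ = sin 42.79° = 0.6793.
Brewster: tan θ_B = n₂/n₁ = 0.6793.
θ_B = arctan(0.6793) = 34.19°.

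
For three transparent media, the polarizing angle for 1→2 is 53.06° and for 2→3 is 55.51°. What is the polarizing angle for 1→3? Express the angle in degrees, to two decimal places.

Each Brewster angle gives a ratio: n₂/n₁ = tan 53.06° = 1.3299, n₃/n₂ = tan 55.51° = 1.4556.
Multiplying, n₃/n₁ = 1.3299 × 1.4556 = 1.9358, and θ_B(1→3) = arctan 1.9358 = 62.68°.

θ_B ≈ 62.68°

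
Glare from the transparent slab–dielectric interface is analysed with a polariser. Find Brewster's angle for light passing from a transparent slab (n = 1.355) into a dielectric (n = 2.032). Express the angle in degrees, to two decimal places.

The reflected p-component vanishes when tan θ_B = n₂/n₁.
Here n₂/n₁ = 2.032/1.355 = 1.4996, and Brewster's law gives tan θ_B = n₂/n₁.
So θ_B = arctan 1.4996 = 56.30°.

θ_B ≈ 56.30°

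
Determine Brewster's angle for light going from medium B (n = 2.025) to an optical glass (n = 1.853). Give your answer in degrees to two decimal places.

θ_B ≈ 42.46°

Here n₂/n₁ = 1.853/2.025 = 0.9151, and Brewster's law gives tan θ_B = n₂/n₁.
θ_B = arctan(0.9151) = 42.46°.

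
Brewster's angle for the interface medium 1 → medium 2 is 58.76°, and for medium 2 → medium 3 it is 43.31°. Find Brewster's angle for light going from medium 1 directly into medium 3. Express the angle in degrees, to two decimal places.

θ_B ≈ 57.24°

Each Brewster angle gives a ratio: n₂/n₁ = tan 58.76° = 1.6486, n₃/n₂ = tan 43.31° = 0.9427.
n₃/n₁ = 1.5541. Then tan θ_B(1→3) = n₃/n₁, so θ_B(1→3) = arctan(1.5541) = 57.24°.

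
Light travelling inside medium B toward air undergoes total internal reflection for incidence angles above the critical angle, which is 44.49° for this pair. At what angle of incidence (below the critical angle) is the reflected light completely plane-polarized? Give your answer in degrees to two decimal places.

sin θ_c = n₂/n₁, so n₂/n₁ = sin 44.49° = 0.7008.
Brewster: tan θ_B = n₂/n₁ = 0.7008.
θ_B = arctan(0.7008) = 35.02°.

θ_B ≈ 35.02°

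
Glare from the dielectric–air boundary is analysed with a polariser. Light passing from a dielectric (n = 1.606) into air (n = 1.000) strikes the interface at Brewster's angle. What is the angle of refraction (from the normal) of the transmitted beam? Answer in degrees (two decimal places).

θ_t ≈ 58.09°

tan θ_B = n₂/n₁ = 1.000/1.606 = 0.6227, so θ_B = 31.91°.
Since θ_B + θ_t = 90° at Brewster incidence, θ_t = 90° − 31.91° = 58.09°.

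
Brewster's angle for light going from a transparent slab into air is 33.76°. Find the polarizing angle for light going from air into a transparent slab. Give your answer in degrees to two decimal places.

θ_B' ≈ 56.24°

The two Brewster angles are complementary: θ_B' = 90° − θ_B = 90° − 33.76° = 56.24°.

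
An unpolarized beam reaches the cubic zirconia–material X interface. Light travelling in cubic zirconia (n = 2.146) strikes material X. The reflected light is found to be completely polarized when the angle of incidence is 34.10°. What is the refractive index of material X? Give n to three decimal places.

n ≈ 1.453

Brewster's law: tan θ_B = n₂/n₁ (light incident in cubic zirconia, refracted into material X).
n₂ = n₁ tan θ_B = 2.146 × tan 34.10° = 1.453.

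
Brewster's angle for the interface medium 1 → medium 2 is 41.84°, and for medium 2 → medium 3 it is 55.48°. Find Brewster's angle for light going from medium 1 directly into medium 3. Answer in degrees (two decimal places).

θ_B ≈ 52.47°

tan θ_B(1→2) = n₂/n₁ = tan 41.84° = 0.8954.
tan θ_B(2→3) = n₃/n₂ = tan 55.48° = 1.4539.
Multiplying, n₃/n₁ = 0.8954 × 1.4539 = 1.3018, and θ_B(1→3) = arctan 1.3018 = 52.47°.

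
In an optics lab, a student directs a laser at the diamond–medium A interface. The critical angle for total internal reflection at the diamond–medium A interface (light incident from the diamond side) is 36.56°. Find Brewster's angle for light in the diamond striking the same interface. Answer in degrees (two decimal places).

sin θ_c = n₂/n₁, so n₂/n₁ = sin 36.56° = 0.5957.
Brewster: tan θ_B = n₂/n₁ = 0.5957.
θ_B = arctan(0.5957) = 30.78°.

θ_B ≈ 30.78°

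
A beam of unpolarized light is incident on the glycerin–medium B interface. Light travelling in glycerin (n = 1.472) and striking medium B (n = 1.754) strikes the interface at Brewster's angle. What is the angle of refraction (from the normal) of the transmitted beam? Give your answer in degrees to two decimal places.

θ_t ≈ 40.00°

tan θ_B = n₂/n₁ = 1.754/1.472 = 1.1916, so θ_B = 50.00°.
The refracted ray is perpendicular to the reflected ray, so θ_t = 90° − θ_B = 40.00°.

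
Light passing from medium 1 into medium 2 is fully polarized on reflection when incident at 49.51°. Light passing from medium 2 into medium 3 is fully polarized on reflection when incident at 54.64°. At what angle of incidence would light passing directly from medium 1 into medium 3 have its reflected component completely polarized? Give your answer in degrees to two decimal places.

θ_B ≈ 58.79°

tan θ_B(1→2) = n₂/n₁ = tan 49.51° = 1.1713.
tan θ_B(2→3) = n₃/n₂ = tan 54.64° = 1.4092.
So n₃/n₁ = (n₂/n₁)(n₃/n₂) = 1.1713 × 1.4092 = 1.6506.
θ_B(1→3) = arctan(1.6506) = 58.79°.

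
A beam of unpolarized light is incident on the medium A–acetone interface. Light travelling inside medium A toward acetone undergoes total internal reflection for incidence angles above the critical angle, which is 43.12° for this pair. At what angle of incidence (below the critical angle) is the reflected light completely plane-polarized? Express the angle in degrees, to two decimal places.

n₂/n₁ = sin θ_c = sin 43.12° = 0.6835.
tan θ_B equals the same ratio, so θ_B = arctan(0.6835) = 34.35°.

θ_B ≈ 34.35°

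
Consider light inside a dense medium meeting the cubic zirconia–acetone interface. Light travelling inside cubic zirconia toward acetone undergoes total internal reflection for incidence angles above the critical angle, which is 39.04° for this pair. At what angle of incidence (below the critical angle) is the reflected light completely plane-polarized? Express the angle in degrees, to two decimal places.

θ_B ≈ 32.21°

n₂/n₁ = sin θ_c = sin 39.04° = 0.6299.
tan θ_B equals the same ratio, so θ_B = arctan(0.6299) = 32.21°.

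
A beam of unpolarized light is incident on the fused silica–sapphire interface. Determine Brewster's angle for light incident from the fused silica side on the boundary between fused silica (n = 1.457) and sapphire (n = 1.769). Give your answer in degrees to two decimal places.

Brewster's condition: tan θ_B = n₂/n₁ = 1.769/1.457 = 1.2141.
So θ_B = arctan 1.2141 = 50.52°.

θ_B ≈ 50.52°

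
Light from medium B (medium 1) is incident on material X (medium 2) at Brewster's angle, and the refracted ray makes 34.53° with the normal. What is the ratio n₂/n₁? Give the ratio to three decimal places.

At Brewster incidence θ_B = 90° − θ_t = 90° − 34.53° = 55.47°.
tan θ_B = n₂/n₁, so n₂/n₁ = tan 55.47° = 1.453.

n₂/n₁ ≈ 1.453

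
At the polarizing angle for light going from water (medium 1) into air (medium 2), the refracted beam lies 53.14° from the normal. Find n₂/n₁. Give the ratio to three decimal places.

At Brewster incidence θ_B = 90° − θ_t = 90° − 53.14° = 36.86°.
Then n₂/n₁ = tan θ_B = tan 36.86° = 0.750.

n₂/n₁ ≈ 0.750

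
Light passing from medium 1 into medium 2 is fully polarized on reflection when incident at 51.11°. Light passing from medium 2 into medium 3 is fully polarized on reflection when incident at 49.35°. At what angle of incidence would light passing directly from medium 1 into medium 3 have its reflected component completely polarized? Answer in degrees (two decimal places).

θ_B ≈ 55.29°

tan θ_B(1→2) = n₂/n₁ = tan 51.11° = 1.2398.
tan θ_B(2→3) = n₃/n₂ = tan 49.35° = 1.1647.
n₃/n₁ = 1.4439. Then tan θ_B(1→3) = n₃/n₁, so θ_B(1→3) = arctan(1.4439) = 55.29°.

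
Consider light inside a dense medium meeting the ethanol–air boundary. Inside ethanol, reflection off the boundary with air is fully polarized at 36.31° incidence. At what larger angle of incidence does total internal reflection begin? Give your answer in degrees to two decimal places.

θ_c ≈ 47.29°

n₂/n₁ = tan 36.31° = 0.7348; the critical angle satisfies sin θ_c = n₂/n₁.
θ_c = arcsin(0.7348) = 47.29°.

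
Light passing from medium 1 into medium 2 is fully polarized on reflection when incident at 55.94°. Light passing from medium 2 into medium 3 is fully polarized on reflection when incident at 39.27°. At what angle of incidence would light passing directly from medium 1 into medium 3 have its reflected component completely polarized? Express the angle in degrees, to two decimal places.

tan θ_B(1→2) = n₂/n₁ = tan 55.94° = 1.4792.
tan θ_B(2→3) = n₃/n₂ = tan 39.27° = 0.8176.
Multiplying, n₃/n₁ = 1.4792 × 0.8176 = 1.2094, and θ_B(1→3) = arctan 1.2094 = 50.41°.

θ_B ≈ 50.41°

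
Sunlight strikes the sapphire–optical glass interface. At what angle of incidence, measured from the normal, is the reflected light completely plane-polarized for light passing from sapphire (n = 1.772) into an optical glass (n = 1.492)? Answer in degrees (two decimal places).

At Brewster's angle the reflected and refracted rays are perpendicular, which with Snell's law gives tan θ_B = n₂/n₁.
tan θ_B = n₂/n₁ = 1.492/1.772 = 0.8420.
θ_B = arctan(0.8420) = 40.10°.

θ_B ≈ 40.10°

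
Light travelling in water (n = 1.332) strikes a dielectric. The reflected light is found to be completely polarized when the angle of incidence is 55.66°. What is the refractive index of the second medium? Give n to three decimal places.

n ≈ 1.950

At Brewster's angle, tan θ_B = n₂/n₁ with n₁ on the incident side (water) and n₂ on the transmitted side (a dielectric).
n₂ = n₁ tan θ_B = 1.332 × tan 55.66° = 1.950.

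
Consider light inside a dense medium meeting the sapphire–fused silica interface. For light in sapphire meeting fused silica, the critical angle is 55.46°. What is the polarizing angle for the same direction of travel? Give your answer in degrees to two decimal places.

At the critical angle sin θ_c = n₂/n₁, giving n₂/n₁ = sin 55.46° = 0.8237.
Then tan θ_B = n₂/n₁ = 0.8237, so θ_B = arctan 0.8237 = 39.48°.

θ_B ≈ 39.48°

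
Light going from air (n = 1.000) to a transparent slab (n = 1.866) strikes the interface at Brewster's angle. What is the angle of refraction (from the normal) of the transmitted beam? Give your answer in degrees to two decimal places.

θ_t ≈ 28.19°

tan θ_B = n₂/n₁ = 1.866/1.000 = 1.8660, so θ_B = 61.81°.
Since θ_B + θ_t = 90° at Brewster incidence, θ_t = 90° − 61.81° = 28.19°.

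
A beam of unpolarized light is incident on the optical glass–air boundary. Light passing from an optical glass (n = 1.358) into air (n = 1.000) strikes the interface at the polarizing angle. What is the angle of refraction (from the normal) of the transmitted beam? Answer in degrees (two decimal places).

tan θ_B = n₂/n₁ = 1.000/1.358 = 0.7364, so θ_B = 36.37°.
At Brewster's angle the reflected and refracted rays are perpendicular, so θ_t = 90° − θ_B = 90° − 36.37° = 53.63°.

θ_t ≈ 53.63°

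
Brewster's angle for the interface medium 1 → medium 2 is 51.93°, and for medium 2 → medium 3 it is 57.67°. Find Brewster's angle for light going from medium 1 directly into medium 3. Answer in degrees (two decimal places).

tan θ_B(1→2) = n₂/n₁ = tan 51.93° = 1.2767.
tan θ_B(2→3) = n₃/n₂ = tan 57.67° = 1.5800.
Multiplying, n₃/n₁ = 1.2767 × 1.5800 = 2.0172, and θ_B(1→3) = arctan 2.0172 = 63.63°.

θ_B ≈ 63.63°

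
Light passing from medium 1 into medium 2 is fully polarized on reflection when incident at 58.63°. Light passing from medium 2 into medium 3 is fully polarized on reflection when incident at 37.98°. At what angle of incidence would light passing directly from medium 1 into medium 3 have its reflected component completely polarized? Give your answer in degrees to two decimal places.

θ_B ≈ 52.01°

tan θ_B(1→2) = n₂/n₁ = tan 58.63° = 1.6402.
tan θ_B(2→3) = n₃/n₂ = tan 37.98° = 0.7807.
n₃/n₁ = 1.2805. Then tan θ_B(1→3) = n₃/n₁, so θ_B(1→3) = arctan(1.2805) = 52.01°.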